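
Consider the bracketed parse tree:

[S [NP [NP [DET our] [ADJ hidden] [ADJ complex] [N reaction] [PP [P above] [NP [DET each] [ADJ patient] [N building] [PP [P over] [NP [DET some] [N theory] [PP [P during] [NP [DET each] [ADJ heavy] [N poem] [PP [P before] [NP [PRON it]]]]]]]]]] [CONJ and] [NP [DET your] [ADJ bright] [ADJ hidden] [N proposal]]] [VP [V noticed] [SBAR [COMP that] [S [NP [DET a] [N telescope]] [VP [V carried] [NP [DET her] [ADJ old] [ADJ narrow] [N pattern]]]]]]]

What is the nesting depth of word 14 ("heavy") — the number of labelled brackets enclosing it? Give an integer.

10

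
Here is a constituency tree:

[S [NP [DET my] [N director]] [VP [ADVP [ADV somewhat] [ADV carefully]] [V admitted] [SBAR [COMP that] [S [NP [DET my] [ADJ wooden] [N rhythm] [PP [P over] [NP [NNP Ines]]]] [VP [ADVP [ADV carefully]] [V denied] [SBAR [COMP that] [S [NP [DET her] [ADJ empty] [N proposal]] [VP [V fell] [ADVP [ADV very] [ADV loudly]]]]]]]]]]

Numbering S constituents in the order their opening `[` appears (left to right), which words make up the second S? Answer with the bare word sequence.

my wooden rhythm over Ines carefully denied that her empty proposal fell very loudly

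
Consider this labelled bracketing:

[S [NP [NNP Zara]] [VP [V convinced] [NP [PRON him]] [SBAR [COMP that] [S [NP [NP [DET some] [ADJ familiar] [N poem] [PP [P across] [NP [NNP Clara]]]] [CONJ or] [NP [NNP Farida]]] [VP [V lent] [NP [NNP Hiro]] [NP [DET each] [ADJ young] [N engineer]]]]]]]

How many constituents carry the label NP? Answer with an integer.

8

Listing each NP by its span: [NP Zara]; [NP him]; [NP some familiar poem across Clara or Farida]; [NP some familiar poem across Clara]; [NP Clara]; [NP Farida] … — that makes 8.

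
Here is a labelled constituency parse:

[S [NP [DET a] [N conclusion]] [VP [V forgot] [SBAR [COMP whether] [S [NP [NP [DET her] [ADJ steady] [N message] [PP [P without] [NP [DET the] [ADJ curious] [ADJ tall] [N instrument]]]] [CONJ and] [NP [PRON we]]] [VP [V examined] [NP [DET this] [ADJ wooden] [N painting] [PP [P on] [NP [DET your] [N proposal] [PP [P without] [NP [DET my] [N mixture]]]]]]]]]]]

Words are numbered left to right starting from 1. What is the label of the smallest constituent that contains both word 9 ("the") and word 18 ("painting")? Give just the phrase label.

Word 9 lies under S → VP → SBAR → S → NP → NP → PP → NP → DET; word 18 lies under S → VP → SBAR → S → VP → NP → N. The lowest shared node is the S.

S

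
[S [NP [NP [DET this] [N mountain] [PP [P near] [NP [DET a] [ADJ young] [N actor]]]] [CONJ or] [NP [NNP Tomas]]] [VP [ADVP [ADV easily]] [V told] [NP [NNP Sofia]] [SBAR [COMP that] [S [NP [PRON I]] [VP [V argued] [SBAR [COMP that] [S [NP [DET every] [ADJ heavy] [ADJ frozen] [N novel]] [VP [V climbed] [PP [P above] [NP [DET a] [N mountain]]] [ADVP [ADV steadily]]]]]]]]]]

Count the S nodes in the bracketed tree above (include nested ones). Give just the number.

3

Scanning left to right, an opening `[S` appears at word positions 1, 13, 16 — 3 in total.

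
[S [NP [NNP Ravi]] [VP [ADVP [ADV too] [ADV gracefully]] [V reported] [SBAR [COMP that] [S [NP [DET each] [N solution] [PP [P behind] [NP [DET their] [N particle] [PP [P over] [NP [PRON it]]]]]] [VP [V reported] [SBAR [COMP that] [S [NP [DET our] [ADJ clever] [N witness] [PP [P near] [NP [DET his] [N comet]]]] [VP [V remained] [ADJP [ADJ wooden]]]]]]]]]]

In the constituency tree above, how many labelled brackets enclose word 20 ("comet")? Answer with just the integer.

Counting open brackets not yet closed at "comet": [S [VP [SBAR [S [VP [SBAR [S [NP [PP [NP [N = 11.

11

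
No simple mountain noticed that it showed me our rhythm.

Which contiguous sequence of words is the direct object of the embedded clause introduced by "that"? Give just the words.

our rhythm

Within the embedded clause introduced by "that", the direct object of "showed" is "our rhythm".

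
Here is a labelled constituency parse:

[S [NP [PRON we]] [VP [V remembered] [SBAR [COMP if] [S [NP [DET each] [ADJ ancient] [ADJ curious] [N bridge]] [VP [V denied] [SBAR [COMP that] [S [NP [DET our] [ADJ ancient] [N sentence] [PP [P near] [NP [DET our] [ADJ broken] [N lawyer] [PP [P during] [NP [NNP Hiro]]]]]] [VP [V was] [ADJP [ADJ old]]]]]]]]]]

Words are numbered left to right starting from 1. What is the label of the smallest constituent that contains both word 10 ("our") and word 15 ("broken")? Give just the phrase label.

Word 10 lies under S → VP → SBAR → S → VP → SBAR → S → NP → DET; word 15 lies under S → VP → SBAR → S → VP → SBAR → S → NP → PP → NP → ADJ. The lowest shared node is the NP.

NP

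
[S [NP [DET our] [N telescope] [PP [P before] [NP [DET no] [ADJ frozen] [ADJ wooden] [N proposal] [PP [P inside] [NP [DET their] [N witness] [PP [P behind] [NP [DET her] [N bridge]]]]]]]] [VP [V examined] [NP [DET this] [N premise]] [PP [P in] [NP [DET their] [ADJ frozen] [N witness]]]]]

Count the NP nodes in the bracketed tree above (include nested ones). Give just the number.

6

Scanning left to right, an opening `[NP` appears at word positions 1, 4, 9, 12, 15, 18 — 6 in total.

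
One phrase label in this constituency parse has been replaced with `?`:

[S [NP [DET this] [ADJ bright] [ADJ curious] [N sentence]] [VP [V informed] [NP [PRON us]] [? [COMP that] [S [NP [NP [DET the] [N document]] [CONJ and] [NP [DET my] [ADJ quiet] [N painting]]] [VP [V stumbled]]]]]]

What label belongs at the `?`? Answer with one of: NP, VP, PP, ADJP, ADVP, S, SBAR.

SBAR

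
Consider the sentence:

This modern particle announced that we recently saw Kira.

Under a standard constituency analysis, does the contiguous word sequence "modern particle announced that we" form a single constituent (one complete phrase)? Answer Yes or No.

No

The smallest constituent containing the whole sequence is the clause [S this modern particle announced that we recently saw Kira], but the sequence is only part of it — it straddles the boundary between noun phrase "this modern particle" and verb phrase "announced that we recently saw Kira".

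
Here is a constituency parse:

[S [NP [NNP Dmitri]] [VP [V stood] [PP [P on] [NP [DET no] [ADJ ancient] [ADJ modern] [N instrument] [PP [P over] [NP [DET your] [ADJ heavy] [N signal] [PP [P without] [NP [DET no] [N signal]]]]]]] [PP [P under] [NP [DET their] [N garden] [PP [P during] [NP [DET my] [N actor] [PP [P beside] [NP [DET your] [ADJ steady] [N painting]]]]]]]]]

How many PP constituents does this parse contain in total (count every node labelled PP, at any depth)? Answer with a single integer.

Scanning left to right, an opening `[PP` appears at word positions 3, 8, 12, 15, 18, 21 — 6 in total.

6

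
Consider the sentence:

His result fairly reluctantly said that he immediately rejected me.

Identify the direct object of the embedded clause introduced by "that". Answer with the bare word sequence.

me

The verb of the embedded clause introduced by "that" is "rejected"; its direct object is the NP "me".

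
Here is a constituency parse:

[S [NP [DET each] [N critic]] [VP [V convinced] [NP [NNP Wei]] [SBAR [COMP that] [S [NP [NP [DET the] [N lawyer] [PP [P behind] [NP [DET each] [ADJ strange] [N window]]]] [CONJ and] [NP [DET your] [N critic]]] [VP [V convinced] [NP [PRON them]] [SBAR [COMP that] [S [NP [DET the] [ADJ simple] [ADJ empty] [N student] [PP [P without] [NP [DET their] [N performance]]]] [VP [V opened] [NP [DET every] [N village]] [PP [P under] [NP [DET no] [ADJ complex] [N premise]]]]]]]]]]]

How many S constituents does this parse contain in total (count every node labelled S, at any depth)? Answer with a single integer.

3

The S constituents are: [S each critic convinced Wei that the lawyer behind each strange window and your critic convinced them that the simple empty student without their performance opened every village under no complex premise]; [S the lawyer behind each strange window and your critic convinced them that the simple empty student without their performance opened every village under no complex premise]; [S the simple empty student without their performance opened every village under no complex premise]. Total: 3.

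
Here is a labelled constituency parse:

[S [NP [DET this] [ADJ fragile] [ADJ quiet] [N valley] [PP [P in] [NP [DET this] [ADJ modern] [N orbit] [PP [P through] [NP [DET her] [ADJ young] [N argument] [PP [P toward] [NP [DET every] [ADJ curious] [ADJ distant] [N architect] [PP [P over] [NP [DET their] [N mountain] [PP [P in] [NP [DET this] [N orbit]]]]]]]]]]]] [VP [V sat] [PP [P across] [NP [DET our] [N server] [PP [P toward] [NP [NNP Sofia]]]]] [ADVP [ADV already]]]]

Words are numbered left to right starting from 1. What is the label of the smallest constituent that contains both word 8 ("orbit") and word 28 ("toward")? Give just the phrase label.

The smallest bracket enclosing both words is [S this fragile quiet valley in this modern orbit through her young argument toward every curious distant architect over their mountain in this orbit sat across our server toward Sofia already], so the label is S.

S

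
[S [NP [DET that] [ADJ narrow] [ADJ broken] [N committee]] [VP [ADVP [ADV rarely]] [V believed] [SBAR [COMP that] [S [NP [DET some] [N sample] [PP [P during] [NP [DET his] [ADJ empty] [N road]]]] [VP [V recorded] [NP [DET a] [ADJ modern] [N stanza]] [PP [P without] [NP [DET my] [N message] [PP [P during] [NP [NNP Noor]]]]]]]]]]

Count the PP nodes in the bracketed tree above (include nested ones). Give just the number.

Listing each PP by its span: [PP during his empty road]; [PP without my message during Noor]; [PP during Noor] — that makes 3.

3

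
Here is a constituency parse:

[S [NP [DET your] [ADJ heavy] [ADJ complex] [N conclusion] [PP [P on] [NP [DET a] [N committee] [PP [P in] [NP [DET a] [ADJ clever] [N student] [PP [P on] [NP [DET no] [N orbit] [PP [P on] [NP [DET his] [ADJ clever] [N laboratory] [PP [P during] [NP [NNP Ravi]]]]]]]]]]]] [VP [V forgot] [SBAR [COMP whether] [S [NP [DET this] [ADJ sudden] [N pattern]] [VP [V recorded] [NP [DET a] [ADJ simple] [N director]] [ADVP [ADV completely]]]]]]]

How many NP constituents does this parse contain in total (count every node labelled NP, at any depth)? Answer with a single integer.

8

Scanning left to right, an opening `[NP` appears at word positions 1, 6, 9, 13, 16, 20, 23, 27 — 8 in total.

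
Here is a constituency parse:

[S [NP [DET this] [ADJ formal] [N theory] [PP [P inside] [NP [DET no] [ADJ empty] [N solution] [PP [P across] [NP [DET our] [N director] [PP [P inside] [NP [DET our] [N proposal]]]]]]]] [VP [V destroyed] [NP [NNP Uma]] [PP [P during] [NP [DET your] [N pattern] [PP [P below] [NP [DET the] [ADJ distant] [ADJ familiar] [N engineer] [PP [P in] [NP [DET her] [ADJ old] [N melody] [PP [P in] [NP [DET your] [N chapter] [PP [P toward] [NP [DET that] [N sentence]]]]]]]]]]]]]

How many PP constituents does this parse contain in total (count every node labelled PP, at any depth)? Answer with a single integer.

Listing each PP by its span: [PP inside no empty solution across our director inside our proposal]; [PP across our director inside our proposal]; [PP inside our proposal]; [PP during your pattern below the distant familiar engineer in her old melody in your chapter toward that sentence]; [PP below the distant familiar engineer in her old melody in your chapter toward that sentence]; [PP in her old melody in your chapter toward that sentence] … — that makes 8.

8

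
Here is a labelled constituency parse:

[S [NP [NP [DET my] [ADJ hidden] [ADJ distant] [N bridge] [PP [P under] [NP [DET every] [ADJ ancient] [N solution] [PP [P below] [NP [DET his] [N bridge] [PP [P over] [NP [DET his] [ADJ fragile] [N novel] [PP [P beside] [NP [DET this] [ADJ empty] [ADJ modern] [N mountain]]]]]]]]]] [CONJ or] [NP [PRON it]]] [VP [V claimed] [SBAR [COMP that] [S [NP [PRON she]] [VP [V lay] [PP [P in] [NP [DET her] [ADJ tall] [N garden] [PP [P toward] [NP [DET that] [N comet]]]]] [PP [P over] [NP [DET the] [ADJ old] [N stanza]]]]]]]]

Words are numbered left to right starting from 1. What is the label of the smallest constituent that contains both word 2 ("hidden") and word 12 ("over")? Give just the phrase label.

Word 2 lies under S → NP → NP → ADJ; word 12 lies under S → NP → NP → PP → NP → PP → NP → PP → P. The lowest shared node is the NP.

NP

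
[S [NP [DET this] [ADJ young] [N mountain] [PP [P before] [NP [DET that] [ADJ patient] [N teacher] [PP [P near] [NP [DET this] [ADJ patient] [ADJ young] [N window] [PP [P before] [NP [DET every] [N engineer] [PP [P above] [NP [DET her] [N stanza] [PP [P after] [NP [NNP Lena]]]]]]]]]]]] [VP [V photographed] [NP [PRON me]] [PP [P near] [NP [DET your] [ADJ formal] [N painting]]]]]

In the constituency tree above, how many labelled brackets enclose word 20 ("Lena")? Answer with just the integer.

13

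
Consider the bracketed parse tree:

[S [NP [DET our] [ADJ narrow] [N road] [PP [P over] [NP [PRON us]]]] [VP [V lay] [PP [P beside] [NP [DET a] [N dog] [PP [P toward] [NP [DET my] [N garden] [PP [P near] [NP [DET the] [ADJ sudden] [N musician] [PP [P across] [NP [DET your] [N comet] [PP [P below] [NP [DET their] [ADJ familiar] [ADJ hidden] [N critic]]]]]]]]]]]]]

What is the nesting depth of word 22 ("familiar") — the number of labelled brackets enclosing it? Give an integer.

13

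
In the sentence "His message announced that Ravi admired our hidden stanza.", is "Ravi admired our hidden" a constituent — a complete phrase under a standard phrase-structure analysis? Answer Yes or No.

"Ravi" belongs to the noun phrase "Ravi" while "hidden" belongs to the verb phrase "admired our hidden stanza"; a span that runs across that boundary is not a single phrase.

No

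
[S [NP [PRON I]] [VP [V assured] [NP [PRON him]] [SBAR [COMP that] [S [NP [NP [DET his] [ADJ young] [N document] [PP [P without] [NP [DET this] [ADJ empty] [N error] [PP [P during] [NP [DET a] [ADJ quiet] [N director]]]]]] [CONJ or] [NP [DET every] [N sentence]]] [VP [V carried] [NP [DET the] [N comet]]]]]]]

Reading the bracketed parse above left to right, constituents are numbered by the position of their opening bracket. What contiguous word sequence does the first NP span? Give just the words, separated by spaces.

I

In left-to-right order the NP constituents are "I"; "him"; "his young document without this empty error during a quiet director or every sentence"; "his young document without this empty error during a quiet director"; "this empty error during a quiet director"; "a quiet director"; "every sentence"; "the comet". Number 1 is "I".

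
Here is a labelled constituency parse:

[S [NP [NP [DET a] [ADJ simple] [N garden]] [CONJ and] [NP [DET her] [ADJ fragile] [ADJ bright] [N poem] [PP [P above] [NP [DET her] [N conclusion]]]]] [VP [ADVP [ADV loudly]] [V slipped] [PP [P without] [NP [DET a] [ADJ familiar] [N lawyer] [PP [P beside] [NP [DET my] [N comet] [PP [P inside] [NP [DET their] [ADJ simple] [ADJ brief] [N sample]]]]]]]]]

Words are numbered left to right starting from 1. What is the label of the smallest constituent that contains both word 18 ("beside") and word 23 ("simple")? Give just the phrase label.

Word 18 lies under S → VP → PP → NP → PP → P; word 23 lies under S → VP → PP → NP → PP → NP → PP → NP → ADJ. The lowest shared node is the PP.

PP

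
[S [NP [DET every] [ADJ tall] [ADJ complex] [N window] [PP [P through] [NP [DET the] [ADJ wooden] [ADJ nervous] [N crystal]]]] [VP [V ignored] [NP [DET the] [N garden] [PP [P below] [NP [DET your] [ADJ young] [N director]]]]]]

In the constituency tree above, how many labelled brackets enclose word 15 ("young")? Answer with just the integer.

6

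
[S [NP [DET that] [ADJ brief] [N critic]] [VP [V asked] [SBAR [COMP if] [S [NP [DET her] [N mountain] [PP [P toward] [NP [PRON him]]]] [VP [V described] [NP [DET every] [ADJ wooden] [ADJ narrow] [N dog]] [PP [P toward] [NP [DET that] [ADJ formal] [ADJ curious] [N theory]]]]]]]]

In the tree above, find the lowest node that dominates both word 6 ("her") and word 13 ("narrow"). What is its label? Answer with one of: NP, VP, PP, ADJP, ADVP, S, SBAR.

Both words fall inside [S her mountain toward him described every wooden narrow dog toward that formal curious theory] (words 6–19), and no smaller constituent contains them both. Label: S.

S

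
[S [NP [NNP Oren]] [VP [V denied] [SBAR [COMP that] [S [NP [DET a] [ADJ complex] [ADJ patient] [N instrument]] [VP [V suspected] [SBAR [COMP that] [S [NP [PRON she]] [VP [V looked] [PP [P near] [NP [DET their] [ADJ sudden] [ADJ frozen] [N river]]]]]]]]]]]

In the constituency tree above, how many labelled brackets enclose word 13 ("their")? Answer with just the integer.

11

Counting open brackets not yet closed at "their": [S [VP [SBAR [S [VP [SBAR [S [VP [PP [NP [DET = 11.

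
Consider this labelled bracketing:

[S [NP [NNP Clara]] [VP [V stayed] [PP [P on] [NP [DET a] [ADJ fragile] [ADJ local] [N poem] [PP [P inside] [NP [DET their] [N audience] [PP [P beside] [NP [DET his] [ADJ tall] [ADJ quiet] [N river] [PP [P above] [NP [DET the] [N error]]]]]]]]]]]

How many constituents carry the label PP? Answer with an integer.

4

Scanning left to right, an opening `[PP` appears at word positions 3, 8, 11, 16 — 4 in total.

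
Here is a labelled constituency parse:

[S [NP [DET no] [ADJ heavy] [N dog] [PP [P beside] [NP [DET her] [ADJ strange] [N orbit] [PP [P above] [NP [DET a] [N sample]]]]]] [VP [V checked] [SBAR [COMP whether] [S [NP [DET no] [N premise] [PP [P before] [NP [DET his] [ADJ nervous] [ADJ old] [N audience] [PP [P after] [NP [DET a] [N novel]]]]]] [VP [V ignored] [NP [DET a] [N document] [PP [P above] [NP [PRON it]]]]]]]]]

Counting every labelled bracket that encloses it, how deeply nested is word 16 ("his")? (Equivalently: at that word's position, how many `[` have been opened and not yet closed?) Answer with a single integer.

8

The word sits inside DET, which is inside NP, inside PP, inside NP, inside S, inside SBAR, inside VP, inside S — 8 brackets in all.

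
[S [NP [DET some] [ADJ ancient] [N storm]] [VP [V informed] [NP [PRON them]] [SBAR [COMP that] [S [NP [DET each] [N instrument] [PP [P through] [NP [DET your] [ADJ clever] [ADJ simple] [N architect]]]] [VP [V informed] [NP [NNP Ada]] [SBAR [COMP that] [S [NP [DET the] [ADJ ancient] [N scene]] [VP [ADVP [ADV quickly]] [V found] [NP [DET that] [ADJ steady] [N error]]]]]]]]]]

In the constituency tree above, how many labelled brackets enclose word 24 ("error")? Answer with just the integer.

10

Path from the root down to the word: S → VP → SBAR → S → VP → SBAR → S → VP → NP → N. That is 10 enclosing brackets.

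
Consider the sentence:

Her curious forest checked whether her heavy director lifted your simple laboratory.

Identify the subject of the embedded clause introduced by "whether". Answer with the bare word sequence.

her heavy director

The subject of the embedded clause introduced by "whether" is the NP immediately before the verb "lifted": "her heavy director".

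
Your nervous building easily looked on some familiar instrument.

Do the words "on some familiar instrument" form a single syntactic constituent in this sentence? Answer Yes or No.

Yes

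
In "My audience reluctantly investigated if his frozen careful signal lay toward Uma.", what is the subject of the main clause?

"my audience" is the NP that combines with the VP headed by "investigated" to form the main clause — the subject.

my audience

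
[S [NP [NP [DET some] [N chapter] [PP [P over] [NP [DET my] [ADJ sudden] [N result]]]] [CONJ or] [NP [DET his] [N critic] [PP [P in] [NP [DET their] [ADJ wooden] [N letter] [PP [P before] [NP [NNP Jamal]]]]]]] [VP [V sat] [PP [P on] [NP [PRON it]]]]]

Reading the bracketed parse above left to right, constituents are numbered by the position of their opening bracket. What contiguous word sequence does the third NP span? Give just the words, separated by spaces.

In left-to-right order the NP constituents are "some chapter over my sudden result or his critic in their wooden letter before Jamal"; "some chapter over my sudden result"; "my sudden result"; "his critic in their wooden letter before Jamal"; "their wooden letter before Jamal"; "Jamal"; "it". Number 3 is "my sudden result".

my sudden result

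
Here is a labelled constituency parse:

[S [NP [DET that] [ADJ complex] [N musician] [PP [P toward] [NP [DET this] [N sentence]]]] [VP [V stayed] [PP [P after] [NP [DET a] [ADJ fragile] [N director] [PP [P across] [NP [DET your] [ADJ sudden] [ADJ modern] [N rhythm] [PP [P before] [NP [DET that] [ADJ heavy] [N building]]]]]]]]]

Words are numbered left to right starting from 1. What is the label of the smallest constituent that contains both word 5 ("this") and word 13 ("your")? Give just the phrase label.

Both words fall inside [S that complex musician toward this sentence stayed after a fragile director across your sudden modern rhythm before that heavy building] (words 1–20), and no smaller constituent contains them both. Label: S.

S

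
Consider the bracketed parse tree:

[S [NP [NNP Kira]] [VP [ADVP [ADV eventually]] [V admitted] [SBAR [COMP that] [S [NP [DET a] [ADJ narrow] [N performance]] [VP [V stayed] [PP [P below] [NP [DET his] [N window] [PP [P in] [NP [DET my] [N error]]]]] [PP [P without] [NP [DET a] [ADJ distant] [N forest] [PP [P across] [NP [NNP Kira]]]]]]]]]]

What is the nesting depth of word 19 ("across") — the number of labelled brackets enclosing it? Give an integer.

Path from the root down to the word: S → VP → SBAR → S → VP → PP → NP → PP → P. That is 9 enclosing brackets.

9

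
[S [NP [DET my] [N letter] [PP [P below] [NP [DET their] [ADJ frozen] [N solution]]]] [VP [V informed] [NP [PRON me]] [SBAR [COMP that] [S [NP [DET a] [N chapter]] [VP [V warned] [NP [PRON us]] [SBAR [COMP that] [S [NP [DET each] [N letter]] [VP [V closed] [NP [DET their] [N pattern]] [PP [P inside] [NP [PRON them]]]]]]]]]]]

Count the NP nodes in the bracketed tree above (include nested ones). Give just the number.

8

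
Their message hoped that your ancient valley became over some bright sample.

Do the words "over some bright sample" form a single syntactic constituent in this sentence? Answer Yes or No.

Yes

The sequence corresponds to a single PP node — the prepositional phrase "over some bright sample".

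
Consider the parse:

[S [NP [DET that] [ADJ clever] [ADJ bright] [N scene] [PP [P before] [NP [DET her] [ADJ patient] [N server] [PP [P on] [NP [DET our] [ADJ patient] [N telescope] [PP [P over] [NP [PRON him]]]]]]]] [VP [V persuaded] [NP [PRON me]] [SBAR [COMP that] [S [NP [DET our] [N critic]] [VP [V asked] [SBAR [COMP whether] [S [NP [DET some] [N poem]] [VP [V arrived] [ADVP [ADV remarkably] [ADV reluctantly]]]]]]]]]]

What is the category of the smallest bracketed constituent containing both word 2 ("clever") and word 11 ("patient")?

NP

The smallest bracket enclosing both words is [NP that clever bright scene before her patient server on our patient telescope over him], so the label is NP.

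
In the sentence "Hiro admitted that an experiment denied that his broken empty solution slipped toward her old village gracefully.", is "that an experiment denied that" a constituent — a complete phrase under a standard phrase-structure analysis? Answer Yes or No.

The sequence begins inside the complementizer "that" and ends inside the clause "an experiment denied that his broken empty solution slipped toward her old village gracefully"; it crosses a phrase boundary, so no single node in the tree spans exactly those words.

No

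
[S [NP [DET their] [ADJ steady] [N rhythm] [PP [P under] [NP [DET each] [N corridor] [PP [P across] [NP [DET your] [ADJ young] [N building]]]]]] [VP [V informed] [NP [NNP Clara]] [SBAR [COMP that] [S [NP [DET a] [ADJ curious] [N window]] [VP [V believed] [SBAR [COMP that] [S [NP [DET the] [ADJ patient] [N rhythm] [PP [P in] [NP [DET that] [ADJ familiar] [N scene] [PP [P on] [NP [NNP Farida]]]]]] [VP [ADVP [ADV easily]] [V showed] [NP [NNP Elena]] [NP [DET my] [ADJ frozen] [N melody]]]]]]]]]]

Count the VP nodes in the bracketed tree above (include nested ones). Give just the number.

Listing each VP by its span: [VP informed Clara that a curious window believed that the patient rhythm in that familiar scene on Farida easily showed Elena my frozen melody]; [VP believed that the patient rhythm in that familiar scene on Farida easily showed Elena my frozen melody]; [VP easily showed Elena my frozen melody] — that makes 3.

3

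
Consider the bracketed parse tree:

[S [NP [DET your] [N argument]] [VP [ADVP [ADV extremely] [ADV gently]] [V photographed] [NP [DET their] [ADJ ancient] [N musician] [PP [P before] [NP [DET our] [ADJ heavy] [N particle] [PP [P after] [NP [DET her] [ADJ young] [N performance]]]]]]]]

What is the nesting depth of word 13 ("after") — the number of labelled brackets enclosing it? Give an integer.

7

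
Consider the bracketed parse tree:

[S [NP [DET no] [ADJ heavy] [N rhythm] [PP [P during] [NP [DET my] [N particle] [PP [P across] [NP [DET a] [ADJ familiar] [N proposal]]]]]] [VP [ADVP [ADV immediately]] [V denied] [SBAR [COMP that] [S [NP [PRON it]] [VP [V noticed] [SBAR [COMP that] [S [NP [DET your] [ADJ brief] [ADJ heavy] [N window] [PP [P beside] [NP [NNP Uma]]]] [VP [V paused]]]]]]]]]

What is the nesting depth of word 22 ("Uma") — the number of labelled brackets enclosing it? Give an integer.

11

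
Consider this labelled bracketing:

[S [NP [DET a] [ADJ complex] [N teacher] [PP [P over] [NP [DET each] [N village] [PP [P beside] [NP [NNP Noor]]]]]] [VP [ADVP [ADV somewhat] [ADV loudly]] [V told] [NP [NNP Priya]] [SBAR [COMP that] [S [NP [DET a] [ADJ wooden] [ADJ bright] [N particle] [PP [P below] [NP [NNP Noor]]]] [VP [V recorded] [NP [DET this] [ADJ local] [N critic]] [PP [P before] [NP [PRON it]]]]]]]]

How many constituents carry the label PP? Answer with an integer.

4

Listing each PP by its span: [PP over each village beside Noor]; [PP beside Noor]; [PP below Noor]; [PP before it] — that makes 4.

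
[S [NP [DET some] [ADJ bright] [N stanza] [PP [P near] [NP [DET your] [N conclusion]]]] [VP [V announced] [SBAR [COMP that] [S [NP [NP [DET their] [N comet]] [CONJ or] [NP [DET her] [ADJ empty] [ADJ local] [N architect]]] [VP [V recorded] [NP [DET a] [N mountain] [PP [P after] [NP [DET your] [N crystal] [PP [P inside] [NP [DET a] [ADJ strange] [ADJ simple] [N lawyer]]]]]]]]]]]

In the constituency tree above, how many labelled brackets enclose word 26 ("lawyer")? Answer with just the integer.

11

The word sits inside N, which is inside NP, inside PP, inside NP, inside PP, inside NP, inside VP, inside S, inside SBAR, inside VP, inside S — 11 brackets in all.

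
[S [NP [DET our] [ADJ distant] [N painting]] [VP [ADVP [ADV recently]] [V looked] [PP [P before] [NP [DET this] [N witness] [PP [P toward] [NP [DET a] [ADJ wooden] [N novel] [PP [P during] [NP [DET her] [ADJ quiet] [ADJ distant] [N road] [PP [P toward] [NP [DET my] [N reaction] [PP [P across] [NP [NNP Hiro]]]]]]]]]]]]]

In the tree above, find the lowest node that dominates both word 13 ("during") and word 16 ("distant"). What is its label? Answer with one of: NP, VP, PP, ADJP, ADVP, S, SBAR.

PP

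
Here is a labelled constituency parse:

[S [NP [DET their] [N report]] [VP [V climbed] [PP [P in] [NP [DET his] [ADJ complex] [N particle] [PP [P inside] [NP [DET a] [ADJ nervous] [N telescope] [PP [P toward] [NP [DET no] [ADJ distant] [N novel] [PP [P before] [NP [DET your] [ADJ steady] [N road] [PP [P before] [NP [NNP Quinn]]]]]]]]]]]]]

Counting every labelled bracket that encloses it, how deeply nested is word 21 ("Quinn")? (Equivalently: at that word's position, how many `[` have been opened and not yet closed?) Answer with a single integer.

The word sits inside NNP, which is inside NP, inside PP, inside NP, inside PP, inside NP, inside PP, inside NP, inside PP, inside NP, inside PP, inside VP, inside S — 13 brackets in all.

13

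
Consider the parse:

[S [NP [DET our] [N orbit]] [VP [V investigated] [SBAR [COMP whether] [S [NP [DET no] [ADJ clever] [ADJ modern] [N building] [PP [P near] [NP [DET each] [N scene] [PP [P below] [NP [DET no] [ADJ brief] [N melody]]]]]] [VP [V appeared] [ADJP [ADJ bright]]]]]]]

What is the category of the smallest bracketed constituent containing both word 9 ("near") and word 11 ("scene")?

PP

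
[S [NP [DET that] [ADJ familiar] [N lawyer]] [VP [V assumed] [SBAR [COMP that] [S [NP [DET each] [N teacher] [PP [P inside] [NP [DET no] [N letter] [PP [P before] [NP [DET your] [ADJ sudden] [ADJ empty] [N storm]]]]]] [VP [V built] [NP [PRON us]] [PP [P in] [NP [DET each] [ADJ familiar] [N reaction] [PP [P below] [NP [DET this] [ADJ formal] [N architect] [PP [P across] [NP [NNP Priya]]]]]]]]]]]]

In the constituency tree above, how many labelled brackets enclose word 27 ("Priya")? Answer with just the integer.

12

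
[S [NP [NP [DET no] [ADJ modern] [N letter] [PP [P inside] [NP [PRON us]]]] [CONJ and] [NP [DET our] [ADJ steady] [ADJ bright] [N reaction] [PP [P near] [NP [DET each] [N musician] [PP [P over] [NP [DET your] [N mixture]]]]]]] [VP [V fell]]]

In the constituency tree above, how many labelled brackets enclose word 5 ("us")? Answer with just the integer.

6

Counting open brackets not yet closed at "us": [S [NP [NP [PP [NP [PRON = 6.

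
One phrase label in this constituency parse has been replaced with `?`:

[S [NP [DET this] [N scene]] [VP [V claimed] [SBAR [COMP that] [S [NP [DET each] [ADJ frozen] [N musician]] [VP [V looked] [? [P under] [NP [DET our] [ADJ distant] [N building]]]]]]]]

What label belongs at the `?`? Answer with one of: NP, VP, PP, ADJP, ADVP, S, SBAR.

Looking at what the `?` directly dominates — P 'under', NP — this is a prepositional phrase (PP).

PP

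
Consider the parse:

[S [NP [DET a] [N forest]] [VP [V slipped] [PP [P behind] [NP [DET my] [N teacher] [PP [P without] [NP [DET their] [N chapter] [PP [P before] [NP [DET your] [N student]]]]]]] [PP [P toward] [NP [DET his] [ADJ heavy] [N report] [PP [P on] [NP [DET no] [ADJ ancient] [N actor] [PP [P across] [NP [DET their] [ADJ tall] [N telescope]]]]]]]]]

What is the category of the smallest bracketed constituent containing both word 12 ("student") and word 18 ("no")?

The smallest bracket enclosing both words is [VP slipped behind my teacher without their chapter before your student toward his heavy report on no ancient actor across their tall telescope], so the label is VP.

VP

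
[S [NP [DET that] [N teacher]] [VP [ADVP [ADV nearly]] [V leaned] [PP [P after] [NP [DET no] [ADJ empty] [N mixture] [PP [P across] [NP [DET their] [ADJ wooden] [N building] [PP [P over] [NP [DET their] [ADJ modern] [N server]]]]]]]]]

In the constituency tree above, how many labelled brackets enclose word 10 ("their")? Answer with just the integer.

The word sits inside DET, which is inside NP, inside PP, inside NP, inside PP, inside VP, inside S — 7 brackets in all.

7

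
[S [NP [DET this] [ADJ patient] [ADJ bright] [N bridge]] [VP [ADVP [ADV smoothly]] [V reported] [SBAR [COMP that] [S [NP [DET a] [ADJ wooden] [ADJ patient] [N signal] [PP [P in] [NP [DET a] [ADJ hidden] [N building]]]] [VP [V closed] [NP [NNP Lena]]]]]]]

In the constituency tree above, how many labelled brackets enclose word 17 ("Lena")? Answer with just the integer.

7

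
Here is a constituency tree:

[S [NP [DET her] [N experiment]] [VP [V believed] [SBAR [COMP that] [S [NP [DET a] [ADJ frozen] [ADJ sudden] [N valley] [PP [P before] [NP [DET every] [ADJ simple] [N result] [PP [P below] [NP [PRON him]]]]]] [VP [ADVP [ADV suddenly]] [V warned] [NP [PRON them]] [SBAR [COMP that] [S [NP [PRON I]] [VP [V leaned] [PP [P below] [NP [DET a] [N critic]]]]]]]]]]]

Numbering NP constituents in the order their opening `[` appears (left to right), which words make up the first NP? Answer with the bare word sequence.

her experiment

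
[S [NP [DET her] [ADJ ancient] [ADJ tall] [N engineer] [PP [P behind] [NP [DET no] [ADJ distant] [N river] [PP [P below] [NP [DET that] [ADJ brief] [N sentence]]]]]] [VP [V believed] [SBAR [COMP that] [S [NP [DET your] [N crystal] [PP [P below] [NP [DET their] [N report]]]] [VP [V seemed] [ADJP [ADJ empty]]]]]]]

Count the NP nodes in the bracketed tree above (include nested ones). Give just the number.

The NP constituents are: [NP her ancient tall engineer behind no distant river below that brief sentence]; [NP no distant river below that brief sentence]; [NP that brief sentence]; [NP your crystal below their report]; [NP their report]. Total: 5.

5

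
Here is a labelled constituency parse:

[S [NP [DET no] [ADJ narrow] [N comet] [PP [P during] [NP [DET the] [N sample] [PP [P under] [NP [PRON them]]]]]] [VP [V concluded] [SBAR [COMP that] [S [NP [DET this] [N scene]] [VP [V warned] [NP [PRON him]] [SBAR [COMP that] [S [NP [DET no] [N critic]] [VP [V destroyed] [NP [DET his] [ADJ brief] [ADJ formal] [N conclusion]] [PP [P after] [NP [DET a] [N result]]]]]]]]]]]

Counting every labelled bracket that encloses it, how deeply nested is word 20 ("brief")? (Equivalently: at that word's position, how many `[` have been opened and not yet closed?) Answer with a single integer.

Path from the root down to the word: S → VP → SBAR → S → VP → SBAR → S → VP → NP → ADJ. That is 10 enclosing brackets.

10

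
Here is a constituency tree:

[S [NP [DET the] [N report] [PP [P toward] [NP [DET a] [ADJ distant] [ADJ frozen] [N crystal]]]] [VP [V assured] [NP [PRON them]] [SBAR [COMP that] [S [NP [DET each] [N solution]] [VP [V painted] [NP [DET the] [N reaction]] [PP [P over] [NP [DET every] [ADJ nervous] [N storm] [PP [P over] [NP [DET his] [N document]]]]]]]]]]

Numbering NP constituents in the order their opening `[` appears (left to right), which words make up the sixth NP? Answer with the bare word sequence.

every nervous storm over his document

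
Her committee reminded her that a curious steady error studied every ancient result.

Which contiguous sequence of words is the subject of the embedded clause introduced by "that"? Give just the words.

a curious steady error

In the embedded clause introduced by "that" the verb is "studied"; the NP preceding it, "a curious steady error", is the subject.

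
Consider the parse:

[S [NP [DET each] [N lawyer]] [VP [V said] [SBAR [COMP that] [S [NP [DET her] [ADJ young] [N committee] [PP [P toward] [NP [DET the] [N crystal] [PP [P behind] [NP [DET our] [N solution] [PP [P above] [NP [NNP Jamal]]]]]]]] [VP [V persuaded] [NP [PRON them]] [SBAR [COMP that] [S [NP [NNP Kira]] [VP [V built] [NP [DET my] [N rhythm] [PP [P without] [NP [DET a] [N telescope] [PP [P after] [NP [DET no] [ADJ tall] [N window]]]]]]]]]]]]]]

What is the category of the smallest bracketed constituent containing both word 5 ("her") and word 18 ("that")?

S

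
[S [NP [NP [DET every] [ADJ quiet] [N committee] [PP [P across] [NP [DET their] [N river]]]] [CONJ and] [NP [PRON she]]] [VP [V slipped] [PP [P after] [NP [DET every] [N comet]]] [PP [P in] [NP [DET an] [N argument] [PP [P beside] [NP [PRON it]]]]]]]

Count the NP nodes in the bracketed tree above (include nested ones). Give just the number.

7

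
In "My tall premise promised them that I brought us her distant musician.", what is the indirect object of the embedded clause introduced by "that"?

us

Within the embedded clause introduced by "that", the indirect object of "brought" is "us".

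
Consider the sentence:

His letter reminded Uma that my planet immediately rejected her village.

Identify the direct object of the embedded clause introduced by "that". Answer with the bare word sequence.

her village

"rejected" heads the VP of the embedded clause introduced by "that", and "her village" is its direct object.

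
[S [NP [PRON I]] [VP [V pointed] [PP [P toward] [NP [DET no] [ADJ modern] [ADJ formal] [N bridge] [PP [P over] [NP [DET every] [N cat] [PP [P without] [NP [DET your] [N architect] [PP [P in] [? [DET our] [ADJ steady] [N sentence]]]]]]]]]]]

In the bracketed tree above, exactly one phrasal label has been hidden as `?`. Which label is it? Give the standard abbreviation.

NP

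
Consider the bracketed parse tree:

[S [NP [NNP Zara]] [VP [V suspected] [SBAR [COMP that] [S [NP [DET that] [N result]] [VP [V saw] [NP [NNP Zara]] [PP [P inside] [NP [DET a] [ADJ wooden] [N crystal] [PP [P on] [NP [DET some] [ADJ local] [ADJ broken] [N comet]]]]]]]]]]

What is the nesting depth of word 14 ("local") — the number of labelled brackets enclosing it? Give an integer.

10

Path from the root down to the word: S → VP → SBAR → S → VP → PP → NP → PP → NP → ADJ. That is 10 enclosing brackets.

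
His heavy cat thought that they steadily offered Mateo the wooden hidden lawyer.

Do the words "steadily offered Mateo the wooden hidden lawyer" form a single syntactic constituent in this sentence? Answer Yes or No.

Yes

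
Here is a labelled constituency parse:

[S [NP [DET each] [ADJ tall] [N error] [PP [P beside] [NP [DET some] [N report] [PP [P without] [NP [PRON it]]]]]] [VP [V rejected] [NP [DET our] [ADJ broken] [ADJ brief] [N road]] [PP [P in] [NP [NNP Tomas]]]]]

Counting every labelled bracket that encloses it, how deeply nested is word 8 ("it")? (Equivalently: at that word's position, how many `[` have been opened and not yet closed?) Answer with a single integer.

7

The word sits inside PRON, which is inside NP, inside PP, inside NP, inside PP, inside NP, inside S — 7 brackets in all.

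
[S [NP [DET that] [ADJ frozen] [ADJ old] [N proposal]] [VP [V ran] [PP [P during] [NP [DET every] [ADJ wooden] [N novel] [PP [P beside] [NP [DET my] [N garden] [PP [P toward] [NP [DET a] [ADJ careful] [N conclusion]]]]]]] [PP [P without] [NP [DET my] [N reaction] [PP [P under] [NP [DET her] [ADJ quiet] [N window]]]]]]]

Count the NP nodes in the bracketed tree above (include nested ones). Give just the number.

Listing each NP by its span: [NP that frozen old proposal]; [NP every wooden novel beside my garden toward a careful conclusion]; [NP my garden toward a careful conclusion]; [NP a careful conclusion]; [NP my reaction under her quiet window]; [NP her quiet window] — that makes 6.

6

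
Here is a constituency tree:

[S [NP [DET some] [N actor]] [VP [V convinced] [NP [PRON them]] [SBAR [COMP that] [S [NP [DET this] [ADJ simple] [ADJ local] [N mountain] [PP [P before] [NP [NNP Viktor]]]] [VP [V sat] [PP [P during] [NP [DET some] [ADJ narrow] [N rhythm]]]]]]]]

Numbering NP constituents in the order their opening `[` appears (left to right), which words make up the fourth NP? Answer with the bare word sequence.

Viktor

The NP opening brackets appear, in order, over: "some actor"; "them"; "this simple local mountain before Viktor"; "Viktor"; "some narrow rhythm". The fourth one spans "Viktor".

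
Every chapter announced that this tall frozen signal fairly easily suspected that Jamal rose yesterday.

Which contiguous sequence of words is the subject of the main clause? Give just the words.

The subject of the main clause is the NP immediately before the verb "announced": "every chapter".

every chapter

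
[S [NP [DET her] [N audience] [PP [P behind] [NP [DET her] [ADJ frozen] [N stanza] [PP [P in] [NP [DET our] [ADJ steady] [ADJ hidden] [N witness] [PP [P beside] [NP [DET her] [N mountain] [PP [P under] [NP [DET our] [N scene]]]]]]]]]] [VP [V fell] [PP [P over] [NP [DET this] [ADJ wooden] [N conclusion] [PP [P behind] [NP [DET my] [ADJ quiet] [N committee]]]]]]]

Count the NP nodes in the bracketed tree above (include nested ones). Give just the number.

7

Listing each NP by its span: [NP her audience behind her frozen stanza in our steady hidden witness beside her mountain under our scene]; [NP her frozen stanza in our steady hidden witness beside her mountain under our scene]; [NP our steady hidden witness beside her mountain under our scene]; [NP her mountain under our scene]; [NP our scene]; [NP this wooden conclusion behind my quiet committee] … — that makes 7.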